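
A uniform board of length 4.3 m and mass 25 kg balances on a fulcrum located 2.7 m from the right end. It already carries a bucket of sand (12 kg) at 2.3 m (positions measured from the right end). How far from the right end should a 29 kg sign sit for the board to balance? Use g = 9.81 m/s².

x ≈ 3.34 m from the right end

About the fulcrum (at 2.7 m from the right end):
Beam weight: 25 × 9.81 = 245.2 N down at 2.15 m → arm 0.55 m, τ = 245.2 × 0.55 = 134.9 N·m clockwise.
Bucket of sand: 12 × 9.81 = 117.7 N down at 2.3 m → arm 0.4 m, τ = 117.7 × 0.4 = 47.08 N·m clockwise.
Net moment of existing loads = 182 N·m clockwise.
The sign weighs 29 × 9.81 = 284.5 N and must supply an equal counterclockwise moment, so its lever arm about the fulcrum is 182 / 284.5 = 0.64 m.
That puts it at 2.7 + 0.64 = 3.34 m from the right end.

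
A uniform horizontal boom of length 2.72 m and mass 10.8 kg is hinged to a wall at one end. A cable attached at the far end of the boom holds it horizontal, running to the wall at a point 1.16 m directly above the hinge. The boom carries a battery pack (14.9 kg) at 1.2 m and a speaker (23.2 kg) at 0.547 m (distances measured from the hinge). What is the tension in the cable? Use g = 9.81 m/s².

T ≈ 416 N

Taking torques about the hinge:
Beam weight: 10.8 × 9.81 = 105.9 N down at 1.36 m → arm 1.36 m, τ = 105.9 × 1.36 = 144 N·m clockwise.
Battery pack: 14.9 × 9.81 = 146.2 N down at 1.2 m → arm 1.2 m, τ = 146.2 × 1.2 = 175.4 N·m clockwise.
Speaker: 23.2 × 9.81 = 227.6 N down at 0.547 m → arm 0.547 m, τ = 227.6 × 0.547 = 124.5 N·m clockwise.
Total clockwise load moment = 443.9 N·m.
The cable tension T acts at 2.72 m; only its component perpendicular to the boom, T sinθ, produces torque. sinθ = h/√(h²+d²) = 1.16/√(1.16²+2.72²) = 0.3923.
For rotational equilibrium, T × 2.72 × 0.3923 = 443.9, so T = 443.9 / 1.067 = 416 N.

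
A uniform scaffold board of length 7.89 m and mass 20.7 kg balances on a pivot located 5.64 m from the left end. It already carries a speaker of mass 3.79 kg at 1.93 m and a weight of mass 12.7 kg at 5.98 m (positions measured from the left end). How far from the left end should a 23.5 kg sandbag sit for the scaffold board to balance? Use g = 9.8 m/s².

x ≈ 7.55 m from the left end

Choose the pivot (at 5.64 m from the left end) as the axis so the support reaction has zero arm there.
Beam weight: 20.7 × 9.8 = 202.9 N down at 3.945 m → arm 1.695 m, τ = 202.9 × 1.695 = 343.9 N·m counterclockwise.
Speaker: 3.79 × 9.8 = 37.14 N down at 1.93 m → arm 3.71 m, τ = 37.14 × 3.71 = 137.8 N·m counterclockwise.
Weight: 12.7 × 9.8 = 124.5 N down at 5.98 m → arm 0.34 m, τ = 124.5 × 0.34 = 42.33 N·m clockwise.
Net moment of existing loads = 439.4 N·m counterclockwise.
The sandbag weighs 23.5 × 9.8 = 230.3 N and must supply an equal clockwise moment, so its lever arm about the pivot is 439.4 / 230.3 = 1.91 m.
That puts it at 5.64 + 1.91 = 7.55 m from the left end.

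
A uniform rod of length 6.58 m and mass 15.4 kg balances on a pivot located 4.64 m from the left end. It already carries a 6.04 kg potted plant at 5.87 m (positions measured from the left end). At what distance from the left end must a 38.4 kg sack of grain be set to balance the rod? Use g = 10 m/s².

Take moments about the pivot (at 4.64 m from the left end).
Beam weight: 15.4 × 10 = 154 N down at 3.29 m → arm 1.35 m, τ = 154 × 1.35 = 207.9 N·m counterclockwise.
Potted plant: 6.04 × 10 = 60.4 N down at 5.87 m → arm 1.23 m, τ = 60.4 × 1.23 = 74.29 N·m clockwise.
Net moment of existing loads = 133.6 N·m counterclockwise.
The sack of grain weighs 38.4 × 10 = 384 N and must supply an equal clockwise moment, so its lever arm about the pivot is 133.6 / 384 = 0.348 m.
That puts it at 4.64 + 0.348 = 4.99 m from the left end.

x ≈ 4.99 m from the left end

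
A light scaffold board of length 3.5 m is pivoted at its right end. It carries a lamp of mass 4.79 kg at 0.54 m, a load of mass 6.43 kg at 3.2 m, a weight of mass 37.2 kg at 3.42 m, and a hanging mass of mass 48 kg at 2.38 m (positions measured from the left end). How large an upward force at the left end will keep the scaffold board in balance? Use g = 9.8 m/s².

Sum moments about the right end (the unknown pivot reaction has zero arm there).
Lamp: 4.79 × 9.8 = 46.94 N down at 0.54 m → arm 2.96 m, τ = 46.94 × 2.96 = 138.9 N·m counterclockwise.
Load: 6.43 × 9.8 = 63.01 N down at 3.2 m → arm 0.3 m, τ = 63.01 × 0.3 = 18.9 N·m counterclockwise.
Weight: 37.2 × 9.8 = 364.6 N down at 3.42 m → arm 0.08 m, τ = 364.6 × 0.08 = 29.17 N·m counterclockwise.
Hanging mass: 48 × 9.8 = 470.4 N down at 2.38 m → arm 1.12 m, τ = 470.4 × 1.12 = 526.8 N·m counterclockwise.
Net moment of the loads = 713.8 N·m counterclockwise.
The upward force F acts at the left end, arm 3.5 m, giving F × 3.5 clockwise.
Στ = 0 ⇒ F × 3.5 = 713.8 ⇒ F = 713.8 / 3.5 = 204 N.

F ≈ 204 N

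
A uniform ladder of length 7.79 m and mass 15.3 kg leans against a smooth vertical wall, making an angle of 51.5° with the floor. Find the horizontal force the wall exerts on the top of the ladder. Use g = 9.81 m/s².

N_wall ≈ 59.7 N

Choose the foot of the ladder as the axis so the floor normal and friction both act there and drop out.
Ladder weight 15.3×9.81 = 150.1 N acts at 3.895 m along the ladder; its horizontal arm is 3.895·cos51.5° = 2.425 m → τ = 364 N·m clockwise.
Wall normal N acts horizontally at the top; its moment arm is the height L sinθ = 7.79·sin51.5° = 6.097 m, counterclockwise.
Balancing moments: N × 6.097 = 364, giving N = 59.7 N.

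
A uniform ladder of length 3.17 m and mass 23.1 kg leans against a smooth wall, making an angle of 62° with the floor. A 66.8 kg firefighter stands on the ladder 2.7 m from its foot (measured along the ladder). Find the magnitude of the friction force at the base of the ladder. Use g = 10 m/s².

Sum moments about the foot of the ladder (the floor normal and friction both act there and drop out).
Ladder weight 23.1×10 = 231 N acts at 1.585 m along the ladder; its horizontal arm is 1.585·cos62° = 0.7441 m → τ = 171.9 N·m clockwise.
Firefighter: 66.8×10 = 668 N at 2.7 m → arm 1.268 m → τ = 847 N·m clockwise.
Wall normal N acts horizontally at the top; its moment arm is the height L sinθ = 3.17·sin62° = 2.799 m, counterclockwise.
Balancing moments: N × 2.799 = 1019, giving N = 364 N.
ΣFx = 0: friction at the foot balances the wall's push, so f = N_wall = 364 N.

f ≈ 364 N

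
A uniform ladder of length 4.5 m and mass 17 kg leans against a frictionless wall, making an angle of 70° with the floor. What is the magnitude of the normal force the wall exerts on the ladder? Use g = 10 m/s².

Sum moments about the foot of the ladder (the floor normal and friction both act there and drop out).
Ladder weight 17×10 = 170 N acts at 2.25 m along the ladder; its horizontal arm is 2.25·cos70° = 0.7695 m → τ = 130.8 N·m clockwise.
Wall normal N acts horizontally at the top; its moment arm is the height L sinθ = 4.5·sin70° = 4.229 m, counterclockwise.
Setting net torque to zero: N × 4.229 = 130.8 → N = 30.9 N.

N_wall ≈ 30.9 N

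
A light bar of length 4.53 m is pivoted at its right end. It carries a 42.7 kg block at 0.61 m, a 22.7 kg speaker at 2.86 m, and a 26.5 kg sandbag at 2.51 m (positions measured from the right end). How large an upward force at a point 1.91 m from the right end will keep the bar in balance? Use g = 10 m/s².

F ≈ 825 N

Choose the right end as the axis so the unknown pivot reaction has zero arm there.
Block: 42.7 × 10 = 427 N down at 0.61 m → arm 0.61 m, τ = 427 × 0.61 = 260.5 N·m counterclockwise.
Speaker: 22.7 × 10 = 227 N down at 2.86 m → arm 2.86 m, τ = 227 × 2.86 = 649.2 N·m counterclockwise.
Sandbag: 26.5 × 10 = 265 N down at 2.51 m → arm 2.51 m, τ = 265 × 2.51 = 665.1 N·m counterclockwise.
Net moment of the loads = 1575 N·m counterclockwise.
The upward force F acts at a point 1.91 m from the right end, arm 1.91 m, giving F × 1.91 clockwise.
For rotational equilibrium, F × 1.91 = 1575, so F = 1575 / 1.91 = 825 N.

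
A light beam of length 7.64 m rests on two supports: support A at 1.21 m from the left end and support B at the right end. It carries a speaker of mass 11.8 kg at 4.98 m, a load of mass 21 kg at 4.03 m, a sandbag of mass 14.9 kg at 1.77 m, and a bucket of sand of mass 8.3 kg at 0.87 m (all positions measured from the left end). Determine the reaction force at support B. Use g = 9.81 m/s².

R_B ≈ 167 N

Choose support A as the axis so its reaction then has zero moment arm.
Speaker: 11.8 × 9.81 = 115.8 N down at 4.98 m → arm 3.77 m, τ = 115.8 × 3.77 = 436.6 N·m clockwise.
Load: 21 × 9.81 = 206 N down at 4.03 m → arm 2.82 m, τ = 206 × 2.82 = 580.9 N·m clockwise.
Sandbag: 14.9 × 9.81 = 146.2 N down at 1.77 m → arm 0.56 m, τ = 146.2 × 0.56 = 81.87 N·m clockwise.
Bucket of sand: 8.3 × 9.81 = 81.42 N down at 0.87 m → arm 0.34 m, τ = 81.42 × 0.34 = 27.68 N·m counterclockwise.
Net load moment about support A = 1072 N·m clockwise.
Reaction R at support B is upward at 7.64 m, arm 6.43 m → moment R × 6.43 counterclockwise.
Setting net torque to zero: R × 6.43 = 1072 → R = 167 N.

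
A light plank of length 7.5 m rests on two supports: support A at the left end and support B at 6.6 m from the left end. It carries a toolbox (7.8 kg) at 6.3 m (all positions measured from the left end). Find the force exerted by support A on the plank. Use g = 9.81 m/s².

Take moments about support B.
Toolbox: 7.8 × 9.81 = 76.52 N down at 6.3 m → arm 0.3 m, τ = 76.52 × 0.3 = 22.96 N·m counterclockwise.
Net load moment about support B = 22.96 N·m counterclockwise.
Reaction R at support A is upward at 0 m, arm 6.6 m → moment R × 6.6 clockwise.
Setting net torque to zero: R × 6.6 = 22.96 → R = 3.48 N.

R_A ≈ 3.48 N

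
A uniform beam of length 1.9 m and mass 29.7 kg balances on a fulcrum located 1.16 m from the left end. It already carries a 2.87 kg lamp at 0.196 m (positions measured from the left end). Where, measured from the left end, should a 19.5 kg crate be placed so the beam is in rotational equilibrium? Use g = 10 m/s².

x ≈ 1.62 m from the left end

Take moments about the fulcrum (at 1.16 m from the left end).
Beam weight: 29.7 × 10 = 297 N down at 0.95 m → arm 0.21 m, τ = 297 × 0.21 = 62.37 N·m counterclockwise.
Lamp: 2.87 × 10 = 28.7 N down at 0.196 m → arm 0.964 m, τ = 28.7 × 0.964 = 27.67 N·m counterclockwise.
Net moment of existing loads = 90.04 N·m counterclockwise.
The crate weighs 19.5 × 10 = 195 N and must supply an equal clockwise moment, so its lever arm about the fulcrum is 90.04 / 195 = 0.462 m.
That puts it at 1.16 + 0.462 = 1.62 m from the left end.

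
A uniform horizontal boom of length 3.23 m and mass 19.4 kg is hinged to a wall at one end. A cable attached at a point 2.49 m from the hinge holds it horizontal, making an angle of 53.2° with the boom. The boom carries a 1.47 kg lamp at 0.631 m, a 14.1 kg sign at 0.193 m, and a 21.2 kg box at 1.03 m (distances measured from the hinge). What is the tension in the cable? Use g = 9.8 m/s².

T ≈ 279 N

Choose the hinge as the axis so the unknown hinge reaction has zero arm there.
Beam weight: 19.4 × 9.8 = 190.1 N down at 1.615 m → arm 1.615 m, τ = 190.1 × 1.615 = 307 N·m clockwise.
Lamp: 1.47 × 9.8 = 14.41 N down at 0.631 m → arm 0.631 m, τ = 14.41 × 0.631 = 9.093 N·m clockwise.
Sign: 14.1 × 9.8 = 138.2 N down at 0.193 m → arm 0.193 m, τ = 138.2 × 0.193 = 26.67 N·m clockwise.
Box: 21.2 × 9.8 = 207.8 N down at 1.03 m → arm 1.03 m, τ = 207.8 × 1.03 = 214 N·m clockwise.
Total clockwise load moment = 556.8 N·m.
The cable tension T acts at 2.49 m; only its component perpendicular to the boom, T sinθ, produces torque. sin 53.2° = 0.8007.
For rotational equilibrium, T × 2.49 × 0.8007 = 556.8, so T = 556.8 / 1.994 = 279 N.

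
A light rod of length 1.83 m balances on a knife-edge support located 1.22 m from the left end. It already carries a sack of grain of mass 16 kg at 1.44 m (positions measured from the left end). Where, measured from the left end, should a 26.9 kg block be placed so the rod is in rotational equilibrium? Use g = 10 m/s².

x ≈ 1.09 m from the left end

Take moments about the knife-edge support (at 1.22 m from the left end).
Sack of grain: 16 × 10 = 160 N down at 1.44 m → arm 0.22 m, τ = 160 × 0.22 = 35.2 N·m clockwise.
Net moment of existing loads = 35.2 N·m clockwise.
The block weighs 26.9 × 10 = 269 N and must supply an equal counterclockwise moment, so its lever arm about the knife-edge support is 35.2 / 269 = 0.131 m.
That puts it at 1.22 − 0.131 = 1.09 m from the left end.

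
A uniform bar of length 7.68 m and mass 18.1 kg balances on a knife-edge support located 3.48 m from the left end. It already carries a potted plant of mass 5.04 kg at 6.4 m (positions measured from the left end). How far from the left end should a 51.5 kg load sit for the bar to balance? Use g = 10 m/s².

Take moments about the knife-edge support (at 3.48 m from the left end).
Beam weight: 18.1 × 10 = 181 N down at 3.84 m → arm 0.36 m, τ = 181 × 0.36 = 65.16 N·m clockwise.
Potted plant: 5.04 × 10 = 50.4 N down at 6.4 m → arm 2.92 m, τ = 50.4 × 2.92 = 147.2 N·m clockwise.
Net moment of existing loads = 212.4 N·m clockwise.
The load weighs 51.5 × 10 = 515 N and must supply an equal counterclockwise moment, so its lever arm about the knife-edge support is 212.4 / 515 = 0.412 m.
That puts it at 3.48 − 0.412 = 3.07 m from the left end.

x ≈ 3.07 m from the left end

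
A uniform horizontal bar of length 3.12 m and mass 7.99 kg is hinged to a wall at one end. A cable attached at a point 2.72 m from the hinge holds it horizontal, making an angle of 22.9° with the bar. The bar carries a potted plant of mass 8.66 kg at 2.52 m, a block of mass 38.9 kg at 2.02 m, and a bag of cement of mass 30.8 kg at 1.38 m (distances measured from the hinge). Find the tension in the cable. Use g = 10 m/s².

Sum moments about the hinge (the unknown hinge reaction has zero arm there).
Beam weight: 7.99 × 10 = 79.9 N down at 1.56 m → arm 1.56 m, τ = 79.9 × 1.56 = 124.6 N·m clockwise.
Potted plant: 8.66 × 10 = 86.6 N down at 2.52 m → arm 2.52 m, τ = 86.6 × 2.52 = 218.2 N·m clockwise.
Block: 38.9 × 10 = 389 N down at 2.02 m → arm 2.02 m, τ = 389 × 2.02 = 785.8 N·m clockwise.
Bag of cement: 30.8 × 10 = 308 N down at 1.38 m → arm 1.38 m, τ = 308 × 1.38 = 425 N·m clockwise.
Total clockwise load moment = 1554 N·m.
The cable tension T acts at 2.72 m; only its component perpendicular to the bar, T sinθ, produces torque. sin 22.9° = 0.3891.
Στ = 0 ⇒ T × 2.72 × 0.3891 = 1554 ⇒ T = 1554 / 1.058 = 1470 N.

T ≈ 1470 N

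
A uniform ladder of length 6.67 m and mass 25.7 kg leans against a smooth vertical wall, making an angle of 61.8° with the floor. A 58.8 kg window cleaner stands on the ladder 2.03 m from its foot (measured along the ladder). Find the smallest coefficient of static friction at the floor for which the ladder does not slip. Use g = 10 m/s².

About the foot of the ladder:
Ladder weight 25.7×10 = 257 N acts at 3.335 m along the ladder; its horizontal arm is 3.335·cos61.8° = 1.576 m → τ = 405 N·m clockwise.
Window cleaner: 58.8×10 = 588 N at 2.03 m → arm 0.9593 m → τ = 564.1 N·m clockwise.
Wall normal N acts horizontally at the top; its moment arm is the height L sinθ = 6.67·sin61.8° = 5.878 m, counterclockwise.
Setting net torque to zero: N × 5.878 = 969.1 → N = 164.9 N.
ΣFx = 0 ⇒ f = N_wall = 164.9 N. ΣFy = 0 ⇒ N_floor = 845 N.
μ_min = f / N_floor = 164.9 / 845 = 0.195.

μ_min ≈ 0.195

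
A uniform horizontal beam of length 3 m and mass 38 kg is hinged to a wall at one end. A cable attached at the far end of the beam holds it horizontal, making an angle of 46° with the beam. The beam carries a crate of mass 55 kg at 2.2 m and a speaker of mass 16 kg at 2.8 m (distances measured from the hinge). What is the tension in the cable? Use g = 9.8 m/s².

T ≈ 1010 N

Taking torques about the hinge:
Beam weight: 38 × 9.8 = 372.4 N down at 1.5 m → arm 1.5 m, τ = 372.4 × 1.5 = 558.6 N·m clockwise.
Crate: 55 × 9.8 = 539 N down at 2.2 m → arm 2.2 m, τ = 539 × 2.2 = 1186 N·m clockwise.
Speaker: 16 × 9.8 = 156.8 N down at 2.8 m → arm 2.8 m, τ = 156.8 × 2.8 = 439 N·m clockwise.
Total clockwise load moment = 2184 N·m.
The cable tension T acts at 3 m; only its component perpendicular to the beam, T sinθ, produces torque. sin 46° = 0.7193.
For rotational equilibrium, T × 3 × 0.7193 = 2184, so T = 2184 / 2.158 = 1010 N.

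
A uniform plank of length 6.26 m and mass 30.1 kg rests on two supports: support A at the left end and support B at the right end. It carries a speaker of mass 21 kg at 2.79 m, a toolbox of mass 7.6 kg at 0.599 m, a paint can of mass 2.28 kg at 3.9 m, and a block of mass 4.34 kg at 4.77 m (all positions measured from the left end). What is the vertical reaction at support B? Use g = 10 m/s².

Choose support A as the axis so its reaction then has zero moment arm.
Beam weight: 30.1 × 10 = 301 N down at 3.13 m → arm 3.13 m, τ = 301 × 3.13 = 942.1 N·m clockwise.
Speaker: 21 × 10 = 210 N down at 2.79 m → arm 2.79 m, τ = 210 × 2.79 = 585.9 N·m clockwise.
Toolbox: 7.6 × 10 = 76 N down at 0.599 m → arm 0.599 m, τ = 76 × 0.599 = 45.52 N·m clockwise.
Paint can: 2.28 × 10 = 22.8 N down at 3.9 m → arm 3.9 m, τ = 22.8 × 3.9 = 88.92 N·m clockwise.
Block: 4.34 × 10 = 43.4 N down at 4.77 m → arm 4.77 m, τ = 43.4 × 4.77 = 207 N·m clockwise.
Net load moment about support A = 1869 N·m clockwise.
Reaction R at support B is upward at 6.26 m, arm 6.26 m → moment R × 6.26 counterclockwise.
For rotational equilibrium, R × 6.26 = 1869, so R = 299 N.

R_B ≈ 299 N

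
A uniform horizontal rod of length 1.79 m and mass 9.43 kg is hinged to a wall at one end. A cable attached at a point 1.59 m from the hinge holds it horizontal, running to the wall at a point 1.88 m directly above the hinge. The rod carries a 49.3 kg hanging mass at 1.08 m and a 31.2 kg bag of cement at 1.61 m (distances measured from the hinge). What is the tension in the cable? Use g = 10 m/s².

Sum moments about the hinge (the unknown hinge reaction has zero arm there).
Beam weight: 9.43 × 10 = 94.3 N down at 0.895 m → arm 0.895 m, τ = 94.3 × 0.895 = 84.4 N·m clockwise.
Hanging mass: 49.3 × 10 = 493 N down at 1.08 m → arm 1.08 m, τ = 493 × 1.08 = 532.4 N·m clockwise.
Bag of cement: 31.2 × 10 = 312 N down at 1.61 m → arm 1.61 m, τ = 312 × 1.61 = 502.3 N·m clockwise.
Total clockwise load moment = 1119 N·m.
The cable tension T acts at 1.59 m; only its component perpendicular to the rod, T sinθ, produces torque. sinθ = h/√(h²+d²) = 1.88/√(1.88²+1.59²) = 0.7635.
Balancing moments: T × 1.59 × 0.7635 = 1119, giving T = 1119 / 1.214 = 922 N.

T ≈ 922 N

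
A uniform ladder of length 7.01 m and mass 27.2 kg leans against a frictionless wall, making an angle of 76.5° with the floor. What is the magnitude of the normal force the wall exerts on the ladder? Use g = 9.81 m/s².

N_wall ≈ 32 N

Choose the foot of the ladder as the axis so the floor normal and friction both act there and drop out.
Ladder weight 27.2×9.81 = 266.8 N acts at 3.505 m along the ladder; its horizontal arm is 3.505·cos76.5° = 0.8182 m → τ = 218.3 N·m clockwise.
Wall normal N acts horizontally at the top; its moment arm is the height L sinθ = 7.01·sin76.5° = 6.816 m, counterclockwise.
Balancing moments: N × 6.816 = 218.3, giving N = 32 N.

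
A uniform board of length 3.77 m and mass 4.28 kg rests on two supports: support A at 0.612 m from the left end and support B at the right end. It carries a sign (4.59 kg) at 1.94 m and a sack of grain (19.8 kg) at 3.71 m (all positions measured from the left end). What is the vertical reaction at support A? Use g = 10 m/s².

Taking torques about support B:
Beam weight: 4.28 × 10 = 42.8 N down at 1.885 m → arm 1.885 m, τ = 42.8 × 1.885 = 80.68 N·m counterclockwise.
Sign: 4.59 × 10 = 45.9 N down at 1.94 m → arm 1.83 m, τ = 45.9 × 1.83 = 84 N·m counterclockwise.
Sack of grain: 19.8 × 10 = 198 N down at 3.71 m → arm 0.06 m, τ = 198 × 0.06 = 11.88 N·m counterclockwise.
Net load moment about support B = 176.6 N·m counterclockwise.
Reaction R at support A is upward at 0.612 m, arm 3.158 m → moment R × 3.158 clockwise.
Setting net torque to zero: R × 3.158 = 176.6 → R = 55.9 N.

R_A ≈ 55.9 N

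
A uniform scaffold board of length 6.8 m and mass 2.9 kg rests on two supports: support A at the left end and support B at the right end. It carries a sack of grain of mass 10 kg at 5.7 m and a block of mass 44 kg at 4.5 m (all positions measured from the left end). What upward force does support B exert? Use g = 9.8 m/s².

R_B ≈ 382 N

Sum moments about support A (its reaction then has zero moment arm).
Beam weight: 2.9 × 9.8 = 28.42 N down at 3.4 m → arm 3.4 m, τ = 28.42 × 3.4 = 96.63 N·m clockwise.
Sack of grain: 10 × 9.8 = 98 N down at 5.7 m → arm 5.7 m, τ = 98 × 5.7 = 558.6 N·m clockwise.
Block: 44 × 9.8 = 431.2 N down at 4.5 m → arm 4.5 m, τ = 431.2 × 4.5 = 1940 N·m clockwise.
Net load moment about support A = 2595 N·m clockwise.
Reaction R at support B is upward at 6.8 m, arm 6.8 m → moment R × 6.8 counterclockwise.
Setting net torque to zero: R × 6.8 = 2595 → R = 382 N.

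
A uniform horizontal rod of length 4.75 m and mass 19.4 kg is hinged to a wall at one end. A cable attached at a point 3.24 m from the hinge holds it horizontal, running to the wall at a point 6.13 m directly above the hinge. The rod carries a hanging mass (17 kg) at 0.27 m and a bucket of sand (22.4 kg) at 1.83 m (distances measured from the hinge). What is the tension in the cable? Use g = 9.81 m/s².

T ≈ 314 N

Choose the hinge as the axis so the unknown hinge reaction has zero arm there.
Beam weight: 19.4 × 9.81 = 190.3 N down at 2.375 m → arm 2.375 m, τ = 190.3 × 2.375 = 452 N·m clockwise.
Hanging mass: 17 × 9.81 = 166.8 N down at 0.27 m → arm 0.27 m, τ = 166.8 × 0.27 = 45.04 N·m clockwise.
Bucket of sand: 22.4 × 9.81 = 219.7 N down at 1.83 m → arm 1.83 m, τ = 219.7 × 1.83 = 402.1 N·m clockwise.
Total clockwise load moment = 899.1 N·m.
The cable tension T acts at 3.24 m; only its component perpendicular to the rod, T sinθ, produces torque. sinθ = h/√(h²+d²) = 6.13/√(6.13²+3.24²) = 0.8841.
Στ = 0 ⇒ T × 3.24 × 0.8841 = 899.1 ⇒ T = 899.1 / 2.864 = 314 N.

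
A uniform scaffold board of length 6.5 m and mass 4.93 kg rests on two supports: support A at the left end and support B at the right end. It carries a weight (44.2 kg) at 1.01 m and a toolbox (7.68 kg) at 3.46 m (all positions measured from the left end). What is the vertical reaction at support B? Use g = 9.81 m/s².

R_B ≈ 132 N

About support A:
Beam weight: 4.93 × 9.81 = 48.36 N down at 3.25 m → arm 3.25 m, τ = 48.36 × 3.25 = 157.2 N·m clockwise.
Weight: 44.2 × 9.81 = 433.6 N down at 1.01 m → arm 1.01 m, τ = 433.6 × 1.01 = 437.9 N·m clockwise.
Toolbox: 7.68 × 9.81 = 75.34 N down at 3.46 m → arm 3.46 m, τ = 75.34 × 3.46 = 260.7 N·m clockwise.
Net load moment about support A = 855.8 N·m clockwise.
Reaction R at support B is upward at 6.5 m, arm 6.5 m → moment R × 6.5 counterclockwise.
For rotational equilibrium, R × 6.5 = 855.8, so R = 132 N.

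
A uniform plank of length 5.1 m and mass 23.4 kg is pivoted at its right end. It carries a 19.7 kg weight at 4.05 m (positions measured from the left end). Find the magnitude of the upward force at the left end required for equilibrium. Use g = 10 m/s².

F ≈ 158 N

Taking torques about the right end:
Beam weight: 23.4 × 10 = 234 N down at 2.55 m → arm 2.55 m, τ = 234 × 2.55 = 596.7 N·m counterclockwise.
Weight: 19.7 × 10 = 197 N down at 4.05 m → arm 1.05 m, τ = 197 × 1.05 = 206.9 N·m counterclockwise.
Net moment of the loads = 803.6 N·m counterclockwise.
The upward force F acts at the left end, arm 5.1 m, giving F × 5.1 clockwise.
Setting net torque to zero: F × 5.1 = 803.6 → F = 803.6 / 5.1 = 158 N.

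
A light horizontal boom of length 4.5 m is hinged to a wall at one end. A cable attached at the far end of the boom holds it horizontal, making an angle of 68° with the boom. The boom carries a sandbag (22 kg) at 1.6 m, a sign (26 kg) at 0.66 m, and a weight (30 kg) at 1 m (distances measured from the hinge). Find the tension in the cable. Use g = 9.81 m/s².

T ≈ 194 N

About the hinge:
Sandbag: 22 × 9.81 = 215.8 N down at 1.6 m → arm 1.6 m, τ = 215.8 × 1.6 = 345.3 N·m clockwise.
Sign: 26 × 9.81 = 255.1 N down at 0.66 m → arm 0.66 m, τ = 255.1 × 0.66 = 168.4 N·m clockwise.
Weight: 30 × 9.81 = 294.3 N down at 1 m → arm 1 m, τ = 294.3 × 1 = 294.3 N·m clockwise.
Total clockwise load moment = 808 N·m.
The cable tension T acts at 4.5 m; only its component perpendicular to the boom, T sinθ, produces torque. sin 68° = 0.9272.
Setting net torque to zero: T × 4.5 × 0.9272 = 808 → T = 808 / 4.172 = 194 N.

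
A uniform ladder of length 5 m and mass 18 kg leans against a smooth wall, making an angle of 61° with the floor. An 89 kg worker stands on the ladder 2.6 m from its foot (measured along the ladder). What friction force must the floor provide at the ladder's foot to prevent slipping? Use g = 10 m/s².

f ≈ 306 N

Taking torques about the foot of the ladder:
Ladder weight 18×10 = 180 N acts at 2.5 m along the ladder; its horizontal arm is 2.5·cos61° = 1.212 m → τ = 218.2 N·m clockwise.
Worker: 89×10 = 890 N at 2.6 m → arm 1.261 m → τ = 1122 N·m clockwise.
Wall normal N acts horizontally at the top; its moment arm is the height L sinθ = 5·sin61° = 4.373 m, counterclockwise.
Στ = 0 ⇒ N × 4.373 = 1340 ⇒ N = 306 N.
ΣFx = 0: friction at the foot balances the wall's push, so f = N_wall = 306 N.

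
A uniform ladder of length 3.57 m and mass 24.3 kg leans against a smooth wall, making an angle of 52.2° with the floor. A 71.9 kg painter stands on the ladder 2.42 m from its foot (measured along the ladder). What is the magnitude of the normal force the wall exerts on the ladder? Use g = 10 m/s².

N_wall ≈ 472 N

Sum moments about the foot of the ladder (the floor normal and friction both act there and drop out).
Ladder weight 24.3×10 = 243 N acts at 1.785 m along the ladder; its horizontal arm is 1.785·cos52.2° = 1.094 m → τ = 265.8 N·m clockwise.
Painter: 71.9×10 = 719 N at 2.42 m → arm 1.483 m → τ = 1066 N·m clockwise.
Wall normal N acts horizontally at the top; its moment arm is the height L sinθ = 3.57·sin52.2° = 2.821 m, counterclockwise.
Balancing moments: N × 2.821 = 1332, giving N = 472 N.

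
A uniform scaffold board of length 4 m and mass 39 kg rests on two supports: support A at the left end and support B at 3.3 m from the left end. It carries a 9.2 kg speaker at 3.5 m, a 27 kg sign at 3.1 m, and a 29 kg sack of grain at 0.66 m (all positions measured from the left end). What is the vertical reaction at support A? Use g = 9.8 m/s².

R_A ≈ 388 N

Choose support B as the axis so its reaction then has zero moment arm.
Beam weight: 39 × 9.8 = 382.2 N down at 2 m → arm 1.3 m, τ = 382.2 × 1.3 = 496.9 N·m counterclockwise.
Speaker: 9.2 × 9.8 = 90.16 N down at 3.5 m → arm 0.2 m, τ = 90.16 × 0.2 = 18.03 N·m clockwise.
Sign: 27 × 9.8 = 264.6 N down at 3.1 m → arm 0.2 m, τ = 264.6 × 0.2 = 52.92 N·m counterclockwise.
Sack of grain: 29 × 9.8 = 284.2 N down at 0.66 m → arm 2.64 m, τ = 284.2 × 2.64 = 750.3 N·m counterclockwise.
Net load moment about support B = 1282 N·m counterclockwise.
Reaction R at support A is upward at 0 m, arm 3.3 m → moment R × 3.3 clockwise.
Balancing moments: R × 3.3 = 1282, giving R = 388 N.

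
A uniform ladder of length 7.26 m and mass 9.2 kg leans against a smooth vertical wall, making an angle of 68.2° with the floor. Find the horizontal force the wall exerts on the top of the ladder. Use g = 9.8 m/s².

Taking torques about the foot of the ladder:
Ladder weight 9.2×9.8 = 90.16 N acts at 3.63 m along the ladder; its horizontal arm is 3.63·cos68.2° = 1.348 m → τ = 121.5 N·m clockwise.
Wall normal N acts horizontally at the top; its moment arm is the height L sinθ = 7.26·sin68.2° = 6.741 m, counterclockwise.
Στ = 0 ⇒ N × 6.741 = 121.5 ⇒ N = 18 N.

N_wall ≈ 18 N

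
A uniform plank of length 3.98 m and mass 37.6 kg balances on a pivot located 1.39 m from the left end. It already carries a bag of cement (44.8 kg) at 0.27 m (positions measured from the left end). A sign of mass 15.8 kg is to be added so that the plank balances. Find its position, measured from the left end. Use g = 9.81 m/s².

x ≈ 3.14 m from the left end

About the pivot (at 1.39 m from the left end):
Beam weight: 37.6 × 9.81 = 368.9 N down at 1.99 m → arm 0.6 m, τ = 368.9 × 0.6 = 221.3 N·m clockwise.
Bag of cement: 44.8 × 9.81 = 439.5 N down at 0.27 m → arm 1.12 m, τ = 439.5 × 1.12 = 492.2 N·m counterclockwise.
Net moment of existing loads = 270.9 N·m counterclockwise.
The sign weighs 15.8 × 9.81 = 155 N and must supply an equal clockwise moment, so its lever arm about the pivot is 270.9 / 155 = 1.75 m.
That puts it at 1.39 + 1.75 = 3.14 m from the left end.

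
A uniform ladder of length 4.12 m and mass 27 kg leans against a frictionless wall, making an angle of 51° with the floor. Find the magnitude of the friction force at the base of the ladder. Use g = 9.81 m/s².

f ≈ 107 N

About the foot of the ladder:
Ladder weight 27×9.81 = 264.9 N acts at 2.06 m along the ladder; its horizontal arm is 2.06·cos51° = 1.296 m → τ = 343.3 N·m clockwise.
Wall normal N acts horizontally at the top; its moment arm is the height L sinθ = 4.12·sin51° = 3.202 m, counterclockwise.
Στ = 0 ⇒ N × 3.202 = 343.3 ⇒ N = 107 N.
ΣFx = 0: friction at the foot balances the wall's push, so f = N_wall = 107 N.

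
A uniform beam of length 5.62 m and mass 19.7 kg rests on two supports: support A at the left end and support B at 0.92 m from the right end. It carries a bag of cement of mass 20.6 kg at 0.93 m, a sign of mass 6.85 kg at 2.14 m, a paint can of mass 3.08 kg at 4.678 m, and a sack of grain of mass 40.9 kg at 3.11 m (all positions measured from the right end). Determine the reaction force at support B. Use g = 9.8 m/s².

Take moments about support A.
Beam weight: 19.7 × 9.8 = 193.1 N down at 2.81 m → arm 2.81 m, τ = 193.1 × 2.81 = 542.6 N·m clockwise.
Bag of cement: 20.6 × 9.8 = 201.9 N down at 0.93 m → arm 4.69 m, τ = 201.9 × 4.69 = 946.9 N·m clockwise.
Sign: 6.85 × 9.8 = 67.13 N down at 2.14 m → arm 3.48 m, τ = 67.13 × 3.48 = 233.6 N·m clockwise.
Paint can: 3.08 × 9.8 = 30.18 N down at 4.678 m → arm 0.942 m, τ = 30.18 × 0.942 = 28.43 N·m clockwise.
Sack of grain: 40.9 × 9.8 = 400.8 N down at 3.11 m → arm 2.51 m, τ = 400.8 × 2.51 = 1006 N·m clockwise.
Net load moment about support A = 2758 N·m clockwise.
Reaction R at support B is upward at 0.92 m, arm 4.7 m → moment R × 4.7 counterclockwise.
Στ = 0 ⇒ R × 4.7 = 2758 ⇒ R = 587 N.

R_B ≈ 587 N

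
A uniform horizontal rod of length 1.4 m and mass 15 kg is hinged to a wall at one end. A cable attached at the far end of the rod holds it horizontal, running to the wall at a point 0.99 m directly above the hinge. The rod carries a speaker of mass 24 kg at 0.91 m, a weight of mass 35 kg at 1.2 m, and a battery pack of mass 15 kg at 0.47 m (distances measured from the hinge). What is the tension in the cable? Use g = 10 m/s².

Choose the hinge as the axis so the unknown hinge reaction has zero arm there.
Beam weight: 15 × 10 = 150 N down at 0.7 m → arm 0.7 m, τ = 150 × 0.7 = 105 N·m clockwise.
Speaker: 24 × 10 = 240 N down at 0.91 m → arm 0.91 m, τ = 240 × 0.91 = 218.4 N·m clockwise.
Weight: 35 × 10 = 350 N down at 1.2 m → arm 1.2 m, τ = 350 × 1.2 = 420 N·m clockwise.
Battery pack: 15 × 10 = 150 N down at 0.47 m → arm 0.47 m, τ = 150 × 0.47 = 70.5 N·m clockwise.
Total clockwise load moment = 813.9 N·m.
The cable tension T acts at 1.4 m; only its component perpendicular to the rod, T sinθ, produces torque. sinθ = h/√(h²+d²) = 0.99/√(0.99²+1.4²) = 0.5774.
Στ = 0 ⇒ T × 1.4 × 0.5774 = 813.9 ⇒ T = 813.9 / 0.8084 = 1010 N.

T ≈ 1010 N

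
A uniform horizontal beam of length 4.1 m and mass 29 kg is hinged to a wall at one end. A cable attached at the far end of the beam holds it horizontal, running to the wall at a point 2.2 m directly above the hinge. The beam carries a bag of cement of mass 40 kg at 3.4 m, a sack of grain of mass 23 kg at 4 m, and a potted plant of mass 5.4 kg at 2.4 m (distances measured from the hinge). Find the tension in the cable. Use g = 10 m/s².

T ≈ 1550 N

Take moments about the hinge.
Beam weight: 29 × 10 = 290 N down at 2.05 m → arm 2.05 m, τ = 290 × 2.05 = 594.5 N·m clockwise.
Bag of cement: 40 × 10 = 400 N down at 3.4 m → arm 3.4 m, τ = 400 × 3.4 = 1360 N·m clockwise.
Sack of grain: 23 × 10 = 230 N down at 4 m → arm 4 m, τ = 230 × 4 = 920 N·m clockwise.
Potted plant: 5.4 × 10 = 54 N down at 2.4 m → arm 2.4 m, τ = 54 × 2.4 = 129.6 N·m clockwise.
Total clockwise load moment = 3004 N·m.
The cable tension T acts at 4.1 m; only its component perpendicular to the beam, T sinθ, produces torque. sinθ = h/√(h²+d²) = 2.2/√(2.2²+4.1²) = 0.4728.
Setting net torque to zero: T × 4.1 × 0.4728 = 3004 → T = 3004 / 1.938 = 1550 N.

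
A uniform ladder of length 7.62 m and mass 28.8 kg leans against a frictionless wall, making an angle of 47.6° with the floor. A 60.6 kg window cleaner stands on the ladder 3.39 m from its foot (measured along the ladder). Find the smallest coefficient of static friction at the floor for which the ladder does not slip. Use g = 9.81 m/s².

Sum moments about the foot of the ladder (the floor normal and friction both act there and drop out).
Ladder weight 28.8×9.81 = 282.5 N acts at 3.81 m along the ladder; its horizontal arm is 3.81·cos47.6° = 2.569 m → τ = 725.7 N·m clockwise.
Window cleaner: 60.6×9.81 = 594.5 N at 3.39 m → arm 2.286 m → τ = 1359 N·m clockwise.
Wall normal N acts horizontally at the top; its moment arm is the height L sinθ = 7.62·sin47.6° = 5.627 m, counterclockwise.
Στ = 0 ⇒ N × 5.627 = 2085 ⇒ N = 370.5 N.
ΣFx = 0 ⇒ f = N_wall = 370.5 N. ΣFy = 0 ⇒ N_floor = 877 N.
μ_min = f / N_floor = 370.5 / 877 = 0.422.

μ_min ≈ 0.422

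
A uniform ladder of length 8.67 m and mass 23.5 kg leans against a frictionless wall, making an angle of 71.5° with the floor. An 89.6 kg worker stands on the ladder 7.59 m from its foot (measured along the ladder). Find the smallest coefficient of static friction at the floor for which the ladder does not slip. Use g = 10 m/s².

Taking torques about the foot of the ladder:
Ladder weight 23.5×10 = 235 N acts at 4.335 m along the ladder; its horizontal arm is 4.335·cos71.5° = 1.376 m → τ = 323.4 N·m clockwise.
Worker: 89.6×10 = 896 N at 7.59 m → arm 2.408 m → τ = 2158 N·m clockwise.
Wall normal N acts horizontally at the top; its moment arm is the height L sinθ = 8.67·sin71.5° = 8.222 m, counterclockwise.
Balancing moments: N × 8.222 = 2481, giving N = 301.8 N.
ΣFx = 0 ⇒ f = N_wall = 301.8 N. ΣFy = 0 ⇒ N_floor = 1131 N.
μ_min = f / N_floor = 301.8 / 1131 = 0.267.

μ_min ≈ 0.267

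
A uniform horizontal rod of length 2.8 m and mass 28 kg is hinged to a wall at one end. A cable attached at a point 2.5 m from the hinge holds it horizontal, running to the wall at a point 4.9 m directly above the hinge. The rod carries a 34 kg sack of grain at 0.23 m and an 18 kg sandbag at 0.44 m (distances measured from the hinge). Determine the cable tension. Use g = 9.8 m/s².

Choose the hinge as the axis so the unknown hinge reaction has zero arm there.
Beam weight: 28 × 9.8 = 274.4 N down at 1.4 m → arm 1.4 m, τ = 274.4 × 1.4 = 384.2 N·m clockwise.
Sack of grain: 34 × 9.8 = 333.2 N down at 0.23 m → arm 0.23 m, τ = 333.2 × 0.23 = 76.64 N·m clockwise.
Sandbag: 18 × 9.8 = 176.4 N down at 0.44 m → arm 0.44 m, τ = 176.4 × 0.44 = 77.62 N·m clockwise.
Total clockwise load moment = 538.5 N·m.
The cable tension T acts at 2.5 m; only its component perpendicular to the rod, T sinθ, produces torque. sinθ = h/√(h²+d²) = 4.9/√(4.9²+2.5²) = 0.8908.
Setting net torque to zero: T × 2.5 × 0.8908 = 538.5 → T = 538.5 / 2.227 = 242 N.

T ≈ 242 N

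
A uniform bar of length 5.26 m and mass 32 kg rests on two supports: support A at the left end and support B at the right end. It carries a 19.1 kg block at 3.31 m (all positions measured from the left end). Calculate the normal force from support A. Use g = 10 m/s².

R_A ≈ 231 N

Taking torques about support B:
Beam weight: 32 × 10 = 320 N down at 2.63 m → arm 2.63 m, τ = 320 × 2.63 = 841.6 N·m counterclockwise.
Block: 19.1 × 10 = 191 N down at 3.31 m → arm 1.95 m, τ = 191 × 1.95 = 372.4 N·m counterclockwise.
Net load moment about support B = 1214 N·m counterclockwise.
Reaction R at support A is upward at 0 m, arm 5.26 m → moment R × 5.26 clockwise.
Balancing moments: R × 5.26 = 1214, giving R = 231 N.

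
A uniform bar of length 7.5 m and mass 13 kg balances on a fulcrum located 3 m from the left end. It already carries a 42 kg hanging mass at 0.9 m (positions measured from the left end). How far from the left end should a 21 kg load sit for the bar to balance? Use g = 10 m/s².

x ≈ 6.74 m from the left end

About the fulcrum (at 3 m from the left end):
Beam weight: 13 × 10 = 130 N down at 3.75 m → arm 0.75 m, τ = 130 × 0.75 = 97.5 N·m clockwise.
Hanging mass: 42 × 10 = 420 N down at 0.9 m → arm 2.1 m, τ = 420 × 2.1 = 882 N·m counterclockwise.
Net moment of existing loads = 784.5 N·m counterclockwise.
The load weighs 21 × 10 = 210 N and must supply an equal clockwise moment, so its lever arm about the fulcrum is 784.5 / 210 = 3.74 m.
That puts it at 3 + 3.74 = 6.74 m from the left end.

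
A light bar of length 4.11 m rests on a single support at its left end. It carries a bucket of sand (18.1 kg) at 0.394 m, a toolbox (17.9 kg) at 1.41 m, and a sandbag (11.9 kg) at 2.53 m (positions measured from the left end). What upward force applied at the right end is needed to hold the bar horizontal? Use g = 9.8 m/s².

F ≈ 149 N

Sum moments about the left end (the unknown pivot reaction has zero arm there).
Bucket of sand: 18.1 × 9.8 = 177.4 N down at 0.394 m → arm 0.394 m, τ = 177.4 × 0.394 = 69.9 N·m clockwise.
Toolbox: 17.9 × 9.8 = 175.4 N down at 1.41 m → arm 1.41 m, τ = 175.4 × 1.41 = 247.3 N·m clockwise.
Sandbag: 11.9 × 9.8 = 116.6 N down at 2.53 m → arm 2.53 m, τ = 116.6 × 2.53 = 295 N·m clockwise.
Net moment of the loads = 612.2 N·m clockwise.
The upward force F acts at the right end, arm 4.11 m, giving F × 4.11 counterclockwise.
For rotational equilibrium, F × 4.11 = 612.2, so F = 612.2 / 4.11 = 149 N.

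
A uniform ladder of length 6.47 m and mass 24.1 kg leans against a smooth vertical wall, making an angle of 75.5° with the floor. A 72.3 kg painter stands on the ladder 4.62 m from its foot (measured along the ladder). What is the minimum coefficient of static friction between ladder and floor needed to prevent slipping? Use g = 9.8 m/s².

Sum moments about the foot of the ladder (the floor normal and friction both act there and drop out).
Ladder weight 24.1×9.8 = 236.2 N acts at 3.235 m along the ladder; its horizontal arm is 3.235·cos75.5° = 0.81 m → τ = 191.3 N·m clockwise.
Painter: 72.3×9.8 = 708.5 N at 4.62 m → arm 1.157 m → τ = 819.7 N·m clockwise.
Wall normal N acts horizontally at the top; its moment arm is the height L sinθ = 6.47·sin75.5° = 6.264 m, counterclockwise.
Στ = 0 ⇒ N × 6.264 = 1011 ⇒ N = 161.4 N.
ΣFx = 0 ⇒ f = N_wall = 161.4 N. ΣFy = 0 ⇒ N_floor = 944.7 N.
μ_min = f / N_floor = 161.4 / 944.7 = 0.171.

μ_min ≈ 0.171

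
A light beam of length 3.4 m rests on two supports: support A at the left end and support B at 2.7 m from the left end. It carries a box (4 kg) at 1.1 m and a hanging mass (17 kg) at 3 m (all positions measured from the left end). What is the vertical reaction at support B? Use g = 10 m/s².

Taking torques about support A:
Box: 4 × 10 = 40 N down at 1.1 m → arm 1.1 m, τ = 40 × 1.1 = 44 N·m clockwise.
Hanging mass: 17 × 10 = 170 N down at 3 m → arm 3 m, τ = 170 × 3 = 510 N·m clockwise.
Net load moment about support A = 554 N·m clockwise.
Reaction R at support B is upward at 2.7 m, arm 2.7 m → moment R × 2.7 counterclockwise.
Setting net torque to zero: R × 2.7 = 554 → R = 205 N.

R_B ≈ 205 N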